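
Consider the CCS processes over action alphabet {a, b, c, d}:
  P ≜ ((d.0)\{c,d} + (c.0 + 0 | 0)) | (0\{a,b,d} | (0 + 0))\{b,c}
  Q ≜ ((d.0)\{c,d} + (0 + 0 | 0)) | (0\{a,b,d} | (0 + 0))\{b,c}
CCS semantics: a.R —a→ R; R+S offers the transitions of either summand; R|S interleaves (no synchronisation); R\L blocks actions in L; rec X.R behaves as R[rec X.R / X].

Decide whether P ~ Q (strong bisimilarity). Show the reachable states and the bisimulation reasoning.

P's transition system — 2 states:
  p0 = ((d.0)\{c,d} + (c.0 + 0 | 0)) | (0\{a,b,d} | (0 + 0))\{b,c} | --c--▸ p1
  p1 = 0 | (0\{a,b,d} | (0 + 0))\{b,c} | (no moves)
Q's transition system — 1 states:
  q0 = ((d.0)\{c,d} + (0 + 0 | 0)) | (0\{a,b,d} | (0 + 0))\{b,c} | (no moves)
Partition-refinement fixed point:
  B0 = {p0}
  B1 = {p1, q0}
p0 ∈ B0, q0 ∈ B1 → different blocks

P ≁ Q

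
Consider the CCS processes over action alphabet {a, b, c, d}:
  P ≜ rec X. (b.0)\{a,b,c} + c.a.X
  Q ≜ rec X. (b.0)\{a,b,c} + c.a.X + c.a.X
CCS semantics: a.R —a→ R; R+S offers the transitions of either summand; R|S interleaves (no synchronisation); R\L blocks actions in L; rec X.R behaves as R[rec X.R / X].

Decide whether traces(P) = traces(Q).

traces(P) = traces(Q)

Reachable graph of P (2 states):
  p0 = rec X. (b.0)\{a,b,c} + c.a.X → ··c··> p1
  p1 = a.(rec X. (b.0)\{a,b,c} + c.a.X) → ··a··> p0
Reachable graph of Q (2 states):
  q0 = rec X. (b.0)\{a,b,c} + c.a.X + c.a.X → ··c··> q1
  q1 = a.(rec X. (b.0)\{a,b,c} + c.a.X + c.a.X) → ··a··> q0
Bisimilarity quotient blocks:
  B0 = {p0, q0}
  B1 = {p1, q1}
p0 ∈ B0, q0 ∈ B0 → same block
Bisimilar ⇒ trace-equivalent.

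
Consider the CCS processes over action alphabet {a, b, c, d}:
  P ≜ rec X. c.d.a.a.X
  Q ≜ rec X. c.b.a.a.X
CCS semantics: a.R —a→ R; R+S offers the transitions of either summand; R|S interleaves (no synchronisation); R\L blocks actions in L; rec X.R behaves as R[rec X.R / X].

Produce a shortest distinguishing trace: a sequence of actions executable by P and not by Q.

cd

LTS(P): 4 reachable states
  m0 = rec X. c.d.a.a.X | —c→ m1
  m1 = d.a.a.(rec X. c.d.a.a.X) | —d→ m2
  m2 = a.a.(rec X. c.d.a.a.X) | —a→ m3
  m3 = a.(rec X. c.d.a.a.X) | —a→ m0
LTS(Q): 4 reachable states
  n0 = rec X. c.b.a.a.X | —c→ n1
  n1 = b.a.a.(rec X. c.b.a.a.X) | —b→ n2
  n2 = a.a.(rec X. c.b.a.a.X) | —a→ n3
  n3 = a.(rec X. c.b.a.a.X) | —a→ n0
Run σ = ⟨cd⟩ on P: start {m0}
  after c @ step 1: {m1}
  after d @ step 2: {m2}
  — P admits the full trace.
Run σ = ⟨cd⟩ on Q: start {n0}
  after c @ step 1: {n1}
  after d @ step 2: no successor for Q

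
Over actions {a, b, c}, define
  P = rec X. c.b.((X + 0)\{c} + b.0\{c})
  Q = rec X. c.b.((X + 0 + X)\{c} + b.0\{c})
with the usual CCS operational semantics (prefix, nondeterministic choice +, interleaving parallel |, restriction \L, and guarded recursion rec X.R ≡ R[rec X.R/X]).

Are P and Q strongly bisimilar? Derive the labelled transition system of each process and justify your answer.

bisimilar

P's transition system — 4 states:
  m0 = rec X. c.b.((X + 0)\{c} + b.0\{c}) :: ··c··> m1
  m1 = b.(((rec X. c.b.((X + 0)\{c} + b.0\{c})) + 0)\{c} + b.0\{c}) :: ··b··> m2
  m2 = ((rec X. c.b.((X + 0)\{c} + b.0\{c})) + 0)\{c} + b.0\{c} :: ··b··> m3
  m3 = 0\{c} :: (no moves)
Q's transition system — 4 states:
  n0 = rec X. c.b.((X + 0 + X)\{c} + b.0\{c}) :: ··c··> n1
  n1 = b.(((rec X. c.b.((X + 0 + X)\{c} + b.0\{c})) + 0 + (rec X. c.b.((X + 0 + X)\{c} + b.0\{c})))\{c} + b.0\{c}) :: ··b··> n2
  n2 = ((rec X. c.b.((X + 0 + X)\{c} + b.0\{c})) + 0 + (rec X. c.b.((X + 0 + X)\{c} + b.0\{c})))\{c} + b.0\{c} :: ··b··> n3
  n3 = 0\{c} :: (no moves)
Coarsest stable partition (strong bisimilarity classes):
  B0 = {m0, n0}
  B1 = {m1, n1}
  B2 = {m2, n2}
  B3 = {m3, n3}
m0 ∈ B0, n0 ∈ B0 → same block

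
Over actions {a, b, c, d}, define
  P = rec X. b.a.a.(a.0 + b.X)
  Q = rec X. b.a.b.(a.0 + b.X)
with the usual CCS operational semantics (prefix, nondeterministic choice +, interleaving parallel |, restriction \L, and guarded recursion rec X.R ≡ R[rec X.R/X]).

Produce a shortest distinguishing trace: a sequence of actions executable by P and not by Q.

Reachable graph of P (5 states):
  u0 = rec X. b.a.a.(a.0 + b.X) has moves —b→ u1
  u1 = a.a.(a.0 + b.(rec X. b.a.a.(a.0 + b.X))) has moves —a→ u2
  u2 = a.(a.0 + b.(rec X. b.a.a.(a.0 + b.X))) has moves —a→ u3
  u3 = a.0 + b.(rec X. b.a.a.(a.0 + b.X)) has moves —a→ u4, —b→ u0
  u4 = 0 has moves deadlocked
Reachable graph of Q (5 states):
  v0 = rec X. b.a.b.(a.0 + b.X) has moves —b→ v1
  v1 = a.b.(a.0 + b.(rec X. b.a.b.(a.0 + b.X))) has moves —a→ v2
  v2 = b.(a.0 + b.(rec X. b.a.b.(a.0 + b.X))) has moves —b→ v3
  v3 = a.0 + b.(rec X. b.a.b.(a.0 + b.X)) has moves —a→ v4, —b→ v0
  v4 = 0 has moves deadlocked
Trace ⟨baa⟩ through P, begin at {u0}:
  [1] b ⇒ {u1}
  [2] a ⇒ {u2}
  [3] a ⇒ {u3}
  P completes σ.
Trace ⟨baa⟩ through Q, begin at {v0}:
  [1] b ⇒ {v1}
  [2] a ⇒ {v2}
  [3] a ⇒ ∅ (Q stuck)

baa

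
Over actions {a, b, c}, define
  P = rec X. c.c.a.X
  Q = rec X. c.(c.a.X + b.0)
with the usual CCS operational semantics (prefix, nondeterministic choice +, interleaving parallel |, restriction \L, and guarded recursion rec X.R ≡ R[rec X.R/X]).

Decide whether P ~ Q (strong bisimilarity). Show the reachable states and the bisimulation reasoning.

LTS(P): 3 reachable states
  s0 = rec X. c.c.a.X :: ··c··> s1
  s1 = c.a.(rec X. c.c.a.X) :: ··c··> s2
  s2 = a.(rec X. c.c.a.X) :: ··a··> s0
LTS(Q): 4 reachable states
  t0 = rec X. c.(c.a.X + b.0) :: ··c··> t1
  t1 = c.a.(rec X. c.(c.a.X + b.0)) + b.0 :: ··b··> t2, ··c··> t3
  t2 = 0 :: deadlocked
  t3 = a.(rec X. c.(c.a.X + b.0)) :: ··a··> t0
Bisimilarity quotient blocks:
  B0 = {s0}
  B1 = {s1}
  B2 = {s2}
  B3 = {t0}
  B4 = {t1}
  B5 = {t3}
  B6 = {t2}
s0 ∈ B0, t0 ∈ B3 → different blocks

P ≁ Q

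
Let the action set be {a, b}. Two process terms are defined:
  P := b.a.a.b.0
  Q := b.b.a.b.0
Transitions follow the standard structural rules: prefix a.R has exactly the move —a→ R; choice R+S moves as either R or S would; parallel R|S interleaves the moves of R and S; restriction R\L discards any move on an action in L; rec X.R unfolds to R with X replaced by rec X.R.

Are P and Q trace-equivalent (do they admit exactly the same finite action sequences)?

P's transition system — 5 states:
  m0 = b.a.a.b.0 | --b--▸ m1
  m1 = a.a.b.0 | --a--▸ m2
  m2 = a.b.0 | --a--▸ m3
  m3 = b.0 | --b--▸ m4
  m4 = 0 | deadlocked
Q's transition system — 5 states:
  n0 = b.b.a.b.0 | --b--▸ n1
  n1 = b.a.b.0 | --b--▸ n2
  n2 = a.b.0 | --a--▸ n3
  n3 = b.0 | --b--▸ n4
  n4 = 0 | deadlocked
Run σ = ⟨ba⟩ on P: start {m0}
  step 1 (b): {m1}
  step 2 (a): {m2}
  P completes σ.
Run σ = ⟨ba⟩ on Q: start {n0}
  step 1 (b): {n1}
  step 2 (a): ∅ (Q stuck)

traces(P) ≠ traces(Q) — witness ⟨ba⟩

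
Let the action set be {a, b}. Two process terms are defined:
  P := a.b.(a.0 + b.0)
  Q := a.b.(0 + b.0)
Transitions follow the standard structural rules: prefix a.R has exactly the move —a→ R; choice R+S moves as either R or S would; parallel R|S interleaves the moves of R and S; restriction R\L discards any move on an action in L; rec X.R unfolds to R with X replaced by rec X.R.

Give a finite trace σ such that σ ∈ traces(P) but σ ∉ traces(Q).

aba

LTS(P): 4 reachable states
  u0 = a.b.(a.0 + b.0) ⊢ —a→ u1
  u1 = b.(a.0 + b.0) ⊢ —b→ u2
  u2 = a.0 + b.0 ⊢ —a→ u3, —b→ u3
  u3 = 0 ⊢ stopped
LTS(Q): 4 reachable states
  v0 = a.b.(0 + b.0) ⊢ —a→ v1
  v1 = b.(0 + b.0) ⊢ —b→ v2
  v2 = 0 + b.0 ⊢ —b→ v3
  v3 = 0 ⊢ stopped
Trace ⟨aba⟩ through P, begin at {u0}:
  step 1 (a): {u1}
  step 2 (b): {u2}
  step 3 (a): {u3}
  — P admits the full trace.
Trace ⟨aba⟩ through Q, begin at {v0}:
  step 1 (a): {v1}
  step 2 (b): {v2}
  step 3 (a): no successor for Q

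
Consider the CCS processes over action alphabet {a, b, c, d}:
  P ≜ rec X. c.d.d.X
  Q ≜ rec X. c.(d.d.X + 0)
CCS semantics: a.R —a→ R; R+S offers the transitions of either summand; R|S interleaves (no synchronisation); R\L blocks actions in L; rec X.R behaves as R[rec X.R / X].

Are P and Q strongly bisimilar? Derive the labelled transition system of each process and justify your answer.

LTS(P): 3 reachable states
  p0 = rec X. c.d.d.X → —c→ p1
  p1 = d.d.(rec X. c.d.d.X) → —d→ p2
  p2 = d.(rec X. c.d.d.X) → —d→ p0
LTS(Q): 3 reachable states
  q0 = rec X. c.(d.d.X + 0) → —c→ q1
  q1 = d.d.(rec X. c.(d.d.X + 0)) + 0 → —d→ q2
  q2 = d.(rec X. c.(d.d.X + 0)) → —d→ q0
Coarsest stable partition (strong bisimilarity classes):
  B0 = {p0, q0}
  B1 = {p1, q1}
  B2 = {p2, q2}
p0 ∈ B0, q0 ∈ B0 → same block

bisimilar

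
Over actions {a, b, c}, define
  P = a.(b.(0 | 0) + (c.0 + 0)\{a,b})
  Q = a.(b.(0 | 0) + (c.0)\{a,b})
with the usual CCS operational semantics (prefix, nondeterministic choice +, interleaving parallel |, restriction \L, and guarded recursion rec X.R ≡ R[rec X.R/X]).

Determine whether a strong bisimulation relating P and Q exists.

LTS(P): 4 reachable states
  s0 = a.(b.(0 | 0) + (c.0 + 0)\{a,b}) → =a=> s1
  s1 = b.(0 | 0) + (c.0 + 0)\{a,b} → =b=> s2, =c=> s3
  s2 = 0 | 0 → ∅
  s3 = 0\{a,b} → ∅
LTS(Q): 4 reachable states
  t0 = a.(b.(0 | 0) + (c.0)\{a,b}) → =a=> t1
  t1 = b.(0 | 0) + (c.0)\{a,b} → =b=> t2, =c=> t3
  t2 = 0 | 0 → ∅
  t3 = 0\{a,b} → ∅
Coarsest stable partition (strong bisimilarity classes):
  B0 = {s0, t0}
  B1 = {s1, t1}
  B2 = {s2, s3, t2, t3}
s0 ∈ B0, t0 ∈ B0 → same block

P ~ Q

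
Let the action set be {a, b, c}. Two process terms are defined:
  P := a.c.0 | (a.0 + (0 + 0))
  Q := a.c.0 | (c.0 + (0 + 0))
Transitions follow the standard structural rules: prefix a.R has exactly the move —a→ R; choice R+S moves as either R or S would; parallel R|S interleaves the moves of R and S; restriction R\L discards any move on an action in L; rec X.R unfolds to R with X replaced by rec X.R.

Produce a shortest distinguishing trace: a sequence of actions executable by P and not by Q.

Reachable graph of P (6 states):
  p0 = a.c.0 | (a.0 + (0 + 0)) ⊢ ··a··> p1, ··a··> p2
  p1 = a.c.0 | 0 ⊢ ··a··> p3
  p2 = c.0 | (a.0 + (0 + 0)) ⊢ ··a··> p3, ··c··> p4
  p3 = c.0 | 0 ⊢ ··c··> p5
  p4 = 0 | (a.0 + (0 + 0)) ⊢ ··a··> p5
  p5 = 0 | 0 ⊢ (no moves)
Reachable graph of Q (6 states):
  q0 = a.c.0 | (c.0 + (0 + 0)) ⊢ ··a··> q1, ··c··> q2
  q1 = c.0 | (c.0 + (0 + 0)) ⊢ ··c··> q3, ··c··> q4
  q2 = a.c.0 | 0 ⊢ ··a··> q4
  q3 = 0 | (c.0 + (0 + 0)) ⊢ ··c··> q5
  q4 = c.0 | 0 ⊢ ··c··> q5
  q5 = 0 | 0 ⊢ (no moves)
Trace ⟨aa⟩ through P, begin at {p0}:
  after a @ step 1: {p1, p2}
  after a @ step 2: {p3}
  ✓ P
Trace ⟨aa⟩ through Q, begin at {q0}:
  after a @ step 1: {q1}
  after a @ step 2: ∅ (Q stuck)

aa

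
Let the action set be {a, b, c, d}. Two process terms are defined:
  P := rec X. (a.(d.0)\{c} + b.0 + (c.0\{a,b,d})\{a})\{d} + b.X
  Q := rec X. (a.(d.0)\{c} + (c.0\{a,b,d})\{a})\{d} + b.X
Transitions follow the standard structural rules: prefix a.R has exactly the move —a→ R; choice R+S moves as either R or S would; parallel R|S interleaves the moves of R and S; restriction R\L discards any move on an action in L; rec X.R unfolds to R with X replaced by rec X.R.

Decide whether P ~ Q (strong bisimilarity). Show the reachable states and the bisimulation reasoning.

NO

Reachable graph of P (4 states):
  s0 = rec X. (a.(d.0)\{c} + b.0 + (c.0\{a,b,d})\{a})\{d} + b.X ⊢ =a=> s1, =b=> s0, =b=> s2, =c=> s3
  s1 = (d.0)\{c}\{d} ⊢ (no moves)
  s2 = 0\{d} ⊢ (no moves)
  s3 = 0\{a,b,d}\{a}\{d} ⊢ (no moves)
Reachable graph of Q (3 states):
  t0 = rec X. (a.(d.0)\{c} + (c.0\{a,b,d})\{a})\{d} + b.X ⊢ =a=> t1, =b=> t0, =c=> t2
  t1 = (d.0)\{c}\{d} ⊢ (no moves)
  t2 = 0\{a,b,d}\{a}\{d} ⊢ (no moves)
Partition-refinement fixed point:
  B0 = {s0}
  B1 = {s1, s2, s3, t1, t2}
  B2 = {t0}
s0 ∈ B0, t0 ∈ B2 → different blocks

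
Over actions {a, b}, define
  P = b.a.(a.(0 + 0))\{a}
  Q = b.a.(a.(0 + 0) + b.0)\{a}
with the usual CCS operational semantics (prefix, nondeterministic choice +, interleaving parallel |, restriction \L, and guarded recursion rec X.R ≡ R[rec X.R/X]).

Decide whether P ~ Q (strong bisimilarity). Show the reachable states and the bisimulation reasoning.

NO

LTS(P): 3 reachable states
  s0 = b.a.(a.(0 + 0))\{a} | --b--▸ s1
  s1 = a.(a.(0 + 0))\{a} | --a--▸ s2
  s2 = (a.(0 + 0))\{a} | stopped
LTS(Q): 4 reachable states
  t0 = b.a.(a.(0 + 0) + b.0)\{a} | --b--▸ t1
  t1 = a.(a.(0 + 0) + b.0)\{a} | --a--▸ t2
  t2 = (a.(0 + 0) + b.0)\{a} | --b--▸ t3
  t3 = 0\{a} | stopped
Partition-refinement fixed point:
  B0 = {s0}
  B1 = {s1}
  B2 = {s2, t3}
  B3 = {t0}
  B4 = {t1}
  B5 = {t2}
s0 ∈ B0, t0 ∈ B3 → different blocks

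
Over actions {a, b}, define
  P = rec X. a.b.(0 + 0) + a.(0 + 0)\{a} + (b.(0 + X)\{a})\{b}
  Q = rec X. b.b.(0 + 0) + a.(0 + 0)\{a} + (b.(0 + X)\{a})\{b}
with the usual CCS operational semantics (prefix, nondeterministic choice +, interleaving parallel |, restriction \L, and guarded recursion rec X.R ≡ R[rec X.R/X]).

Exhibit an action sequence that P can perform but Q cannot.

ab

Reachable graph of P (4 states):
  p0 = rec X. a.b.(0 + 0) + a.(0 + 0)\{a} + (b.(0 + X)\{a})\{b} :: ··a··> p1, ··a··> p2
  p1 = (0 + 0)\{a} :: ·
  p2 = b.(0 + 0) :: ··b··> p3
  p3 = 0 + 0 :: ·
Reachable graph of Q (4 states):
  q0 = rec X. b.b.(0 + 0) + a.(0 + 0)\{a} + (b.(0 + X)\{a})\{b} :: ··a··> q1, ··b··> q2
  q1 = (0 + 0)\{a} :: ·
  q2 = b.(0 + 0) :: ··b··> q3
  q3 = 0 + 0 :: ·
Run σ = ⟨ab⟩ on P: start {p0}
  [1] a ⇒ {p1, p2}
  [2] b ⇒ {p3}
  — P admits the full trace.
Run σ = ⟨ab⟩ on Q: start {q0}
  [1] a ⇒ {q1}
  [2] b ⇒ ∅  — Q cannot continue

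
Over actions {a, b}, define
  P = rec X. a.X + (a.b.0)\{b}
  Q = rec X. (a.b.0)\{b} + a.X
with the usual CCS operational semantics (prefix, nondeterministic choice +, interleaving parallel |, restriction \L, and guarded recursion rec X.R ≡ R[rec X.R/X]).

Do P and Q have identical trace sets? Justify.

Reachable graph of P (2 states):
  p0 = rec X. a.X + (a.b.0)\{b} → --a--▸ p0, --a--▸ p1
  p1 = (b.0)\{b} → deadlocked
Reachable graph of Q (2 states):
  q0 = rec X. (a.b.0)\{b} + a.X → --a--▸ q0, --a--▸ q1
  q1 = (b.0)\{b} → deadlocked
Partition-refinement fixed point:
  B0 = {p0, q0}
  B1 = {p1, q1}
p0 ∈ B0, q0 ∈ B0 → same block
Bisimilar ⇒ trace-equivalent.

YES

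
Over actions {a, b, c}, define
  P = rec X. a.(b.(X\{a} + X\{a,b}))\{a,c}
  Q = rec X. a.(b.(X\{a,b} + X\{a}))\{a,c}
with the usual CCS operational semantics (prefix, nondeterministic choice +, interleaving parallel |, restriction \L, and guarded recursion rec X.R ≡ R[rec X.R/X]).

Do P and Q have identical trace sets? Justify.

P's transition system — 3 states:
  s0 = rec X. a.(b.(X\{a} + X\{a,b}))\{a,c} → —a→ s1
  s1 = (b.((rec X. a.(b.(X\{a} + X\{a,b}))\{a,c})\{a} + (rec X. a.(b.(X\{a} + X\{a,b}))\{a,c})\{a,b}))\{a,c} → —b→ s2
  s2 = ((rec X. a.(b.(X\{a} + X\{a,b}))\{a,c})\{a} + (rec X. a.(b.(X\{a} + X\{a,b}))\{a,c})\{a,b})\{a,c} → ∅
Q's transition system — 3 states:
  t0 = rec X. a.(b.(X\{a,b} + X\{a}))\{a,c} → —a→ t1
  t1 = (b.((rec X. a.(b.(X\{a,b} + X\{a}))\{a,c})\{a,b} + (rec X. a.(b.(X\{a,b} + X\{a}))\{a,c})\{a}))\{a,c} → —b→ t2
  t2 = ((rec X. a.(b.(X\{a,b} + X\{a}))\{a,c})\{a,b} + (rec X. a.(b.(X\{a,b} + X\{a}))\{a,c})\{a})\{a,c} → ∅
Coarsest stable partition (strong bisimilarity classes):
  B0 = {s0, t0}
  B1 = {s1, t1}
  B2 = {s2, t2}
s0 ∈ B0, t0 ∈ B0 → same block
Bisimilar ⇒ trace-equivalent.

YES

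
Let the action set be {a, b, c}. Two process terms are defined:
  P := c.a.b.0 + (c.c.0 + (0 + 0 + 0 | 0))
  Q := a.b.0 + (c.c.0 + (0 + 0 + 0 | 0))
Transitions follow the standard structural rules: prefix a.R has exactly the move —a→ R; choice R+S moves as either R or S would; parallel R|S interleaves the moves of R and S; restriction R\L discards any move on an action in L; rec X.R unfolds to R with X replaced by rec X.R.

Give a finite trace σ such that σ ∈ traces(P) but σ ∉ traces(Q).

Reachable graph of P (5 states):
  m0 = c.a.b.0 + (c.c.0 + (0 + 0 + 0 | 0)) | —c→ m1, —c→ m2
  m1 = a.b.0 | —a→ m3
  m2 = c.0 | —c→ m4
  m3 = b.0 | —b→ m4
  m4 = 0 | stopped
Reachable graph of Q (4 states):
  n0 = a.b.0 + (c.c.0 + (0 + 0 + 0 | 0)) | —a→ n1, —c→ n2
  n1 = b.0 | —b→ n3
  n2 = c.0 | —c→ n3
  n3 = 0 | stopped
Executing ca from P (initial set {m0}):
  after c @ step 1: {m1, m2}
  after a @ step 2: {m3}
  P completes σ.
Executing ca from Q (initial set {n0}):
  after c @ step 1: {n2}
  after a @ step 2: ∅  — Q cannot continue

ca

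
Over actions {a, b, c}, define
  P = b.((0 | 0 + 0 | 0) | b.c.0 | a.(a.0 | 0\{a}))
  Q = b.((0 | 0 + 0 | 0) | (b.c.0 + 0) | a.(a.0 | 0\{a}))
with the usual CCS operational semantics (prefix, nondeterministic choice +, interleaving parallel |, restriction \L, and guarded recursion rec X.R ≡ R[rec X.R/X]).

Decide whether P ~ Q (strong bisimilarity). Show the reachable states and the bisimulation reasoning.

P ~ Q

LTS(P): 10 reachable states
  m0 = b.((0 | 0 + 0 | 0) | b.c.0 | a.(a.0 | 0\{a})) | —b→ m1
  m1 = (0 | 0 + 0 | 0) | b.c.0 | a.(a.0 | 0\{a}) | —a→ m2, —b→ m3
  m2 = (0 | 0 + 0 | 0) | b.c.0 | (a.0 | 0\{a}) | —a→ m4, —b→ m5
  m3 = (0 | 0 + 0 | 0) | c.0 | a.(a.0 | 0\{a}) | —a→ m5, —c→ m6
  m4 = (0 | 0 + 0 | 0) | b.c.0 | (0 | 0\{a}) | —b→ m7
  m5 = (0 | 0 + 0 | 0) | c.0 | (a.0 | 0\{a}) | —a→ m7, —c→ m8
  m6 = (0 | 0 + 0 | 0) | 0 | a.(a.0 | 0\{a}) | —a→ m8
  m7 = (0 | 0 + 0 | 0) | c.0 | (0 | 0\{a}) | —c→ m9
  m8 = (0 | 0 + 0 | 0) | 0 | (a.0 | 0\{a}) | —a→ m9
  m9 = (0 | 0 + 0 | 0) | 0 | (0 | 0\{a}) | deadlocked
LTS(Q): 10 reachable states
  n0 = b.((0 | 0 + 0 | 0) | (b.c.0 + 0) | a.(a.0 | 0\{a})) | —b→ n1
  n1 = (0 | 0 + 0 | 0) | (b.c.0 + 0) | a.(a.0 | 0\{a}) | —a→ n2, —b→ n3
  n2 = (0 | 0 + 0 | 0) | (b.c.0 + 0) | (a.0 | 0\{a}) | —a→ n4, —b→ n5
  n3 = (0 | 0 + 0 | 0) | c.0 | a.(a.0 | 0\{a}) | —a→ n5, —c→ n6
  n4 = (0 | 0 + 0 | 0) | (b.c.0 + 0) | (0 | 0\{a}) | —b→ n7
  n5 = (0 | 0 + 0 | 0) | c.0 | (a.0 | 0\{a}) | —a→ n7, —c→ n8
  n6 = (0 | 0 + 0 | 0) | 0 | a.(a.0 | 0\{a}) | —a→ n8
  n7 = (0 | 0 + 0 | 0) | c.0 | (0 | 0\{a}) | —c→ n9
  n8 = (0 | 0 + 0 | 0) | 0 | (a.0 | 0\{a}) | —a→ n9
  n9 = (0 | 0 + 0 | 0) | 0 | (0 | 0\{a}) | deadlocked
Partition-refinement fixed point:
  B0 = {m0, n0}
  B1 = {m1, n1}
  B2 = {m2, n2}
  B3 = {m5, n5}
  B4 = {m7, n7}
  B5 = {m9, n9}
  B6 = {m8, n8}
  B7 = {m4, n4}
  B8 = {m3, n3}
  B9 = {m6, n6}
m0 ∈ B0, n0 ∈ B0 → same block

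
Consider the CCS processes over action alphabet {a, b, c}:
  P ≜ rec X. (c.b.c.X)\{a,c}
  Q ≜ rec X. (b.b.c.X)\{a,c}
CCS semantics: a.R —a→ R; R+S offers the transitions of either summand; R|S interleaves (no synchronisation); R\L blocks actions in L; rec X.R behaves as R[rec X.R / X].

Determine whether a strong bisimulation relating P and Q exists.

NO

Reachable graph of P (1 states):
  s0 = rec X. (c.b.c.X)\{a,c} ⊢ stopped
Reachable graph of Q (3 states):
  t0 = rec X. (b.b.c.X)\{a,c} ⊢ —b→ t1
  t1 = (b.c.(rec X. (b.b.c.X)\{a,c}))\{a,c} ⊢ —b→ t2
  t2 = (c.(rec X. (b.b.c.X)\{a,c}))\{a,c} ⊢ stopped
Coarsest stable partition (strong bisimilarity classes):
  B0 = {s0, t2}
  B1 = {t0}
  B2 = {t1}
s0 ∈ B0, t0 ∈ B1 → different blocks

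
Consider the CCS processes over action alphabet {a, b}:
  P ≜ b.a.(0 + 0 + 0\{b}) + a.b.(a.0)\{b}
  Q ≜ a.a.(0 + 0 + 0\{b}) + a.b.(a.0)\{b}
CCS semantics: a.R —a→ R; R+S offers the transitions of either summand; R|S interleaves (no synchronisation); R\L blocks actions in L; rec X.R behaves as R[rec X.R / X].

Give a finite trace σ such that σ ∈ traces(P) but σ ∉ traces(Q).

b

Reachable graph of P (6 states):
  u0 = b.a.(0 + 0 + 0\{b}) + a.b.(a.0)\{b} ⊢ --a--▸ u1, --b--▸ u2
  u1 = b.(a.0)\{b} ⊢ --b--▸ u3
  u2 = a.(0 + 0 + 0\{b}) ⊢ --a--▸ u4
  u3 = (a.0)\{b} ⊢ --a--▸ u5
  u4 = 0 + 0 + 0\{b} ⊢ (no moves)
  u5 = 0\{b} ⊢ (no moves)
Reachable graph of Q (6 states):
  v0 = a.a.(0 + 0 + 0\{b}) + a.b.(a.0)\{b} ⊢ --a--▸ v1, --a--▸ v2
  v1 = a.(0 + 0 + 0\{b}) ⊢ --a--▸ v3
  v2 = b.(a.0)\{b} ⊢ --b--▸ v4
  v3 = 0 + 0 + 0\{b} ⊢ (no moves)
  v4 = (a.0)\{b} ⊢ --a--▸ v5
  v5 = 0\{b} ⊢ (no moves)
Trace ⟨b⟩ through P, begin at {u0}:
  step 1 (b): {u2}
  P completes σ.
Trace ⟨b⟩ through Q, begin at {v0}:
  step 1 (b): no successor for Q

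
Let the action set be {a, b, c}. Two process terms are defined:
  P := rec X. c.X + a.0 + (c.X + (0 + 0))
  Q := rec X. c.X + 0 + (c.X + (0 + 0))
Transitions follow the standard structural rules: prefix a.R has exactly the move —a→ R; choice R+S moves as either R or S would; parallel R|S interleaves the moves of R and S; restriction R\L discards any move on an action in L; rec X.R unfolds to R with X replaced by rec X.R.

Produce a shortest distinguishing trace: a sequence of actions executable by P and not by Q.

P's transition system — 2 states:
  s0 = rec X. c.X + a.0 + (c.X + (0 + 0)) ⊢ =a=> s1, =c=> s0
  s1 = 0 ⊢ ∅
Q's transition system — 1 states:
  t0 = rec X. c.X + 0 + (c.X + (0 + 0)) ⊢ =c=> t0
Trace ⟨a⟩ through P, begin at {s0}:
  step 1 (a): {s1}
  — P admits the full trace.
Trace ⟨a⟩ through Q, begin at {t0}:
  step 1 (a): no successor for Q

a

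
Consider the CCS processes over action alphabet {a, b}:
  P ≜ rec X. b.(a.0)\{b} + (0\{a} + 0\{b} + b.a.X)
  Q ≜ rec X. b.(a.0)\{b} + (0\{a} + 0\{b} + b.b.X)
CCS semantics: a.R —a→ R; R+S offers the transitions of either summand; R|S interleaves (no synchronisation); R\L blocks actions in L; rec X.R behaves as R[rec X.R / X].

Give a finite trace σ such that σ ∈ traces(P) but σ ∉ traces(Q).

LTS(P): 4 reachable states
  m0 = rec X. b.(a.0)\{b} + (0\{a} + 0\{b} + b.a.X) :: -b-> m1, -b-> m2
  m1 = (a.0)\{b} :: -a-> m3
  m2 = a.(rec X. b.(a.0)\{b} + (0\{a} + 0\{b} + b.a.X)) :: -a-> m0
  m3 = 0\{b} :: stopped
LTS(Q): 4 reachable states
  n0 = rec X. b.(a.0)\{b} + (0\{a} + 0\{b} + b.b.X) :: -b-> n1, -b-> n2
  n1 = (a.0)\{b} :: -a-> n3
  n2 = b.(rec X. b.(a.0)\{b} + (0\{a} + 0\{b} + b.b.X)) :: -b-> n0
  n3 = 0\{b} :: stopped
Executing bab from P (initial set {m0}):
  after b @ step 1: {m1, m2}
  after a @ step 2: {m0, m3}
  after b @ step 3: {m1, m2}
  — P admits the full trace.
Executing bab from Q (initial set {n0}):
  after b @ step 1: {n1, n2}
  after a @ step 2: {n3}
  after b @ step 3: ∅ (Q stuck)

bab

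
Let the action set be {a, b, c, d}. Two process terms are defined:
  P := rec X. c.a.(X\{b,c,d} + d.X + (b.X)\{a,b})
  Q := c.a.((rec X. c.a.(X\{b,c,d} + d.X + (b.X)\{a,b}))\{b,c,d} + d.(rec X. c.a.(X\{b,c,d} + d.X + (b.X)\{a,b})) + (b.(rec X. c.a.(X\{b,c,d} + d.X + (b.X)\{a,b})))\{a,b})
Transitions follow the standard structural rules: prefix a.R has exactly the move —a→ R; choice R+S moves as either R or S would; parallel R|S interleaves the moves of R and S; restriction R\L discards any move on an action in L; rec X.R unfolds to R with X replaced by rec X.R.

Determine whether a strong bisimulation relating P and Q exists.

P's transition system — 3 states:
  s0 = rec X. c.a.(X\{b,c,d} + d.X + (b.X)\{a,b}) | —c→ s1
  s1 = a.((rec X. c.a.(X\{b,c,d} + d.X + (b.X)\{a,b}))\{b,c,d} + d.(rec X. c.a.(X\{b,c,d} + d.X + (b.X)\{a,b})) + (b.(rec X. c.a.(X\{b,c,d} + d.X + (b.X)\{a,b})))\{a,b}) | —a→ s2
  s2 = (rec X. c.a.(X\{b,c,d} + d.X + (b.X)\{a,b}))\{b,c,d} + d.(rec X. c.a.(X\{b,c,d} + d.X + (b.X)\{a,b})) + (b.(rec X. c.a.(X\{b,c,d} + d.X + (b.X)\{a,b})))\{a,b} | —d→ s0
Q's transition system — 4 states:
  t0 = c.a.((rec X. c.a.(X\{b,c,d} + d.X + (b.X)\{a,b}))\{b,c,d} + d.(rec X. c.a.(X\{b,c,d} + d.X + (b.X)\{a,b})) + (b.(rec X. c.a.(X\{b,c,d} + d.X + (b.X)\{a,b})))\{a,b}) | —c→ t1
  t1 = a.((rec X. c.a.(X\{b,c,d} + d.X + (b.X)\{a,b}))\{b,c,d} + d.(rec X. c.a.(X\{b,c,d} + d.X + (b.X)\{a,b})) + (b.(rec X. c.a.(X\{b,c,d} + d.X + (b.X)\{a,b})))\{a,b}) | —a→ t2
  t2 = (rec X. c.a.(X\{b,c,d} + d.X + (b.X)\{a,b}))\{b,c,d} + d.(rec X. c.a.(X\{b,c,d} + d.X + (b.X)\{a,b})) + (b.(rec X. c.a.(X\{b,c,d} + d.X + (b.X)\{a,b})))\{a,b} | —d→ t3
  t3 = rec X. c.a.(X\{b,c,d} + d.X + (b.X)\{a,b}) | —c→ t1
Partition-refinement fixed point:
  B0 = {s0, t0, t3}
  B1 = {s1, t1}
  B2 = {s2, t2}
s0 ∈ B0, t0 ∈ B0 → same block

bisimilar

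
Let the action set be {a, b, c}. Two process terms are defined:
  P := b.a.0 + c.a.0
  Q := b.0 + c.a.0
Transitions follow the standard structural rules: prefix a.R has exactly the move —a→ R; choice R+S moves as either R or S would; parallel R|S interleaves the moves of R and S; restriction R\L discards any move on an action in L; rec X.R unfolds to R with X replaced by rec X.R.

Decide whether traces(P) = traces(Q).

Reachable graph of P (3 states):
  p0 = b.a.0 + c.a.0 ⊢ ··b··> p1, ··c··> p1
  p1 = a.0 ⊢ ··a··> p2
  p2 = 0 ⊢ deadlocked
Reachable graph of Q (3 states):
  q0 = b.0 + c.a.0 ⊢ ··b··> q1, ··c··> q2
  q1 = 0 ⊢ deadlocked
  q2 = a.0 ⊢ ··a··> q1
Executing ba from P (initial set {p0}):
  [1] b ⇒ {p1}
  [2] a ⇒ {p2}
  — P admits the full trace.
Executing ba from Q (initial set {q0}):
  [1] b ⇒ {q1}
  [2] a ⇒ ∅ (Q stuck)

traces(P) ≠ traces(Q) — witness ⟨ba⟩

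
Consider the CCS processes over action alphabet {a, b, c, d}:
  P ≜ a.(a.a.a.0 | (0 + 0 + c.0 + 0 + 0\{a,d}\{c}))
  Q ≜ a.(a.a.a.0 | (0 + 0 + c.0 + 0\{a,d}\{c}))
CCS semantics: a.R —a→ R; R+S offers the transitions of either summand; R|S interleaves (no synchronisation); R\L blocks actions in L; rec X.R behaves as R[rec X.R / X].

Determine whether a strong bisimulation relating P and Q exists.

Reachable graph of P (9 states):
  m0 = a.(a.a.a.0 | (0 + 0 + c.0 + 0 + 0\{a,d}\{c})) | --a--▸ m1
  m1 = a.a.a.0 | (0 + 0 + c.0 + 0 + 0\{a,d}\{c}) | --a--▸ m2, --c--▸ m3
  m2 = a.a.0 | (0 + 0 + c.0 + 0 + 0\{a,d}\{c}) | --a--▸ m4, --c--▸ m5
  m3 = a.a.a.0 | 0 | --a--▸ m5
  m4 = a.0 | (0 + 0 + c.0 + 0 + 0\{a,d}\{c}) | --a--▸ m6, --c--▸ m7
  m5 = a.a.0 | 0 | --a--▸ m7
  m6 = 0 | (0 + 0 + c.0 + 0 + 0\{a,d}\{c}) | --c--▸ m8
  m7 = a.0 | 0 | --a--▸ m8
  m8 = 0 | 0 | ·
Reachable graph of Q (9 states):
  n0 = a.(a.a.a.0 | (0 + 0 + c.0 + 0\{a,d}\{c})) | --a--▸ n1
  n1 = a.a.a.0 | (0 + 0 + c.0 + 0\{a,d}\{c}) | --a--▸ n2, --c--▸ n3
  n2 = a.a.0 | (0 + 0 + c.0 + 0\{a,d}\{c}) | --a--▸ n4, --c--▸ n5
  n3 = a.a.a.0 | 0 | --a--▸ n5
  n4 = a.0 | (0 + 0 + c.0 + 0\{a,d}\{c}) | --a--▸ n6, --c--▸ n7
  n5 = a.a.0 | 0 | --a--▸ n7
  n6 = 0 | (0 + 0 + c.0 + 0\{a,d}\{c}) | --c--▸ n8
  n7 = a.0 | 0 | --a--▸ n8
  n8 = 0 | 0 | ·
Coarsest stable partition (strong bisimilarity classes):
  B0 = {m0, n0}
  B1 = {m1, n1}
  B2 = {m2, n2}
  B3 = {m5, n5}
  B4 = {m7, n7}
  B5 = {m8, n8}
  B6 = {m4, n4}
  B7 = {m6, n6}
  B8 = {m3, n3}
m0 ∈ B0, n0 ∈ B0 → same block

YES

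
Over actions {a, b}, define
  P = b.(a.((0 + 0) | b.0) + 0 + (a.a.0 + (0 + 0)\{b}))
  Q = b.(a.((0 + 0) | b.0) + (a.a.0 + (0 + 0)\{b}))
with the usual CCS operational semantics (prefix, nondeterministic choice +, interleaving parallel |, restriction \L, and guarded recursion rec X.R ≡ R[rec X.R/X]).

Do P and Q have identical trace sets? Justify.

YES

P's transition system — 6 states:
  m0 = b.(a.((0 + 0) | b.0) + 0 + (a.a.0 + (0 + 0)\{b})) ⊢ =b=> m1
  m1 = a.((0 + 0) | b.0) + 0 + (a.a.0 + (0 + 0)\{b}) ⊢ =a=> m2, =a=> m3
  m2 = (0 + 0) | b.0 ⊢ =b=> m4
  m3 = a.0 ⊢ =a=> m5
  m4 = (0 + 0) | 0 ⊢ ·
  m5 = 0 ⊢ ·
Q's transition system — 6 states:
  n0 = b.(a.((0 + 0) | b.0) + (a.a.0 + (0 + 0)\{b})) ⊢ =b=> n1
  n1 = a.((0 + 0) | b.0) + (a.a.0 + (0 + 0)\{b}) ⊢ =a=> n2, =a=> n3
  n2 = (0 + 0) | b.0 ⊢ =b=> n4
  n3 = a.0 ⊢ =a=> n5
  n4 = (0 + 0) | 0 ⊢ ·
  n5 = 0 ⊢ ·
Partition-refinement fixed point:
  B0 = {m0, n0}
  B1 = {m1, n1}
  B2 = {m2, n2}
  B3 = {m4, m5, n4, n5}
  B4 = {m3, n3}
m0 ∈ B0, n0 ∈ B0 → same block
Bisimilar ⇒ trace-equivalent.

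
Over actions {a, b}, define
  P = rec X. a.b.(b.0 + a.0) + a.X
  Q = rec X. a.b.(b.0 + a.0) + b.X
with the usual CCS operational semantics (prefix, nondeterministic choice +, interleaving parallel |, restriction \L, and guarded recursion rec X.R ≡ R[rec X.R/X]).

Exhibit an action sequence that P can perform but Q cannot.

P's transition system — 4 states:
  m0 = rec X. a.b.(b.0 + a.0) + a.X has moves ··a··> m0, ··a··> m1
  m1 = b.(b.0 + a.0) has moves ··b··> m2
  m2 = b.0 + a.0 has moves ··a··> m3, ··b··> m3
  m3 = 0 has moves stopped
Q's transition system — 4 states:
  n0 = rec X. a.b.(b.0 + a.0) + b.X has moves ··a··> n1, ··b··> n0
  n1 = b.(b.0 + a.0) has moves ··b··> n2
  n2 = b.0 + a.0 has moves ··a··> n3, ··b··> n3
  n3 = 0 has moves stopped
Trace ⟨aa⟩ through P, begin at {m0}:
  after a @ step 1: {m0, m1}
  after a @ step 2: {m0, m1}
  P completes σ.
Trace ⟨aa⟩ through Q, begin at {n0}:
  after a @ step 1: {n1}
  after a @ step 2: ∅  — Q cannot continue

aa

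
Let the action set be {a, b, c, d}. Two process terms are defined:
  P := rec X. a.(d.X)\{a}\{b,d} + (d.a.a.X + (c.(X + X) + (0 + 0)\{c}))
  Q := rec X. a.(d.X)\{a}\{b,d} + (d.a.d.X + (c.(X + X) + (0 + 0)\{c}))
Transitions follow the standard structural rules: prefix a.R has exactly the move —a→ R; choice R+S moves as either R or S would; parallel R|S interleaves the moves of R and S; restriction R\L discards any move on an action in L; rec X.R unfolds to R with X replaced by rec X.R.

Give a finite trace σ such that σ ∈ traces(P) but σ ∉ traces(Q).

P's transition system — 5 states:
  u0 = rec X. a.(d.X)\{a}\{b,d} + (d.a.a.X + (c.(X + X) + (0 + 0)\{c})) :: --a--▸ u1, --c--▸ u2, --d--▸ u3
  u1 = (d.(rec X. a.(d.X)\{a}\{b,d} + (d.a.a.X + (c.(X + X) + (0 + 0)\{c}))))\{a}\{b,d} :: ·
  u2 = (rec X. a.(d.X)\{a}\{b,d} + (d.a.a.X + (c.(X + X) + (0 + 0)\{c}))) + (rec X. a.(d.X)\{a}\{b,d} + (d.a.a.X + (c.(X + X) + (0 + 0)\{c}))) :: --a--▸ u1, --c--▸ u2, --d--▸ u3
  u3 = a.a.(rec X. a.(d.X)\{a}\{b,d} + (d.a.a.X + (c.(X + X) + (0 + 0)\{c}))) :: --a--▸ u4
  u4 = a.(rec X. a.(d.X)\{a}\{b,d} + (d.a.a.X + (c.(X + X) + (0 + 0)\{c}))) :: --a--▸ u0
Q's transition system — 5 states:
  v0 = rec X. a.(d.X)\{a}\{b,d} + (d.a.d.X + (c.(X + X) + (0 + 0)\{c})) :: --a--▸ v1, --c--▸ v2, --d--▸ v3
  v1 = (d.(rec X. a.(d.X)\{a}\{b,d} + (d.a.d.X + (c.(X + X) + (0 + 0)\{c}))))\{a}\{b,d} :: ·
  v2 = (rec X. a.(d.X)\{a}\{b,d} + (d.a.d.X + (c.(X + X) + (0 + 0)\{c}))) + (rec X. a.(d.X)\{a}\{b,d} + (d.a.d.X + (c.(X + X) + (0 + 0)\{c}))) :: --a--▸ v1, --c--▸ v2, --d--▸ v3
  v3 = a.d.(rec X. a.(d.X)\{a}\{b,d} + (d.a.d.X + (c.(X + X) + (0 + 0)\{c}))) :: --a--▸ v4
  v4 = d.(rec X. a.(d.X)\{a}\{b,d} + (d.a.d.X + (c.(X + X) + (0 + 0)\{c}))) :: --d--▸ v0
Trace ⟨daa⟩ through P, begin at {u0}:
  after d @ step 1: {u3}
  after a @ step 2: {u4}
  after a @ step 3: {u0}
  ✓ P
Trace ⟨daa⟩ through Q, begin at {v0}:
  after d @ step 1: {v3}
  after a @ step 2: {v4}
  after a @ step 3: ∅ (Q stuck)

daa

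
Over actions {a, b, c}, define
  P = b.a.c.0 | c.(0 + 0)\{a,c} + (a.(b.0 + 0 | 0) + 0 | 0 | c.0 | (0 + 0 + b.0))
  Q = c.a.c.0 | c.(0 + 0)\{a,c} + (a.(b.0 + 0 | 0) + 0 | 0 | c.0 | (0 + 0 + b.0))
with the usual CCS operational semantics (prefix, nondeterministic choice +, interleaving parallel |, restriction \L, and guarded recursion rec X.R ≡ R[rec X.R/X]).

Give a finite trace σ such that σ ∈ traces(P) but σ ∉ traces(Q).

Reachable graph of P (13 states):
  p0 = b.a.c.0 | c.(0 + 0)\{a,c} + (a.(b.0 + 0 | 0) + 0 | 0 | c.0 | (0 + 0 + b.0)) → ··a··> p1, ··b··> p2, ··b··> p3, ··c··> p4, ··c··> p5
  p1 = b.0 + 0 | 0 → ··b··> p6
  p2 = 0 | 0 | c.0 | 0 → ··c··> p7
  p3 = a.c.0 | c.(0 + 0)\{a,c} → ··a··> p8, ··c··> p9
  p4 = 0 | 0 | 0 | (0 + 0 + b.0) → ··b··> p7
  p5 = b.a.c.0 | (0 + 0)\{a,c} → ··b··> p9
  p6 = 0 → ∅
  p7 = 0 | 0 | 0 | 0 → ∅
  p8 = c.0 | c.(0 + 0)\{a,c} → ··c··> p10, ··c··> p11
  p9 = a.c.0 | (0 + 0)\{a,c} → ··a··> p11
  p10 = 0 | c.(0 + 0)\{a,c} → ··c··> p12
  p11 = c.0 | (0 + 0)\{a,c} → ··c··> p12
  p12 = 0 | (0 + 0)\{a,c} → ∅
Reachable graph of Q (13 states):
  q0 = c.a.c.0 | c.(0 + 0)\{a,c} + (a.(b.0 + 0 | 0) + 0 | 0 | c.0 | (0 + 0 + b.0)) → ··a··> q1, ··b··> q2, ··c··> q3, ··c··> q4, ··c··> q5
  q1 = b.0 + 0 | 0 → ··b··> q6
  q2 = 0 | 0 | c.0 | 0 → ··c··> q7
  q3 = 0 | 0 | 0 | (0 + 0 + b.0) → ··b··> q7
  q4 = a.c.0 | c.(0 + 0)\{a,c} → ··a··> q8, ··c··> q9
  q5 = c.a.c.0 | (0 + 0)\{a,c} → ··c··> q9
  q6 = 0 → ∅
  q7 = 0 | 0 | 0 | 0 → ∅
  q8 = c.0 | c.(0 + 0)\{a,c} → ··c··> q10, ··c··> q11
  q9 = a.c.0 | (0 + 0)\{a,c} → ··a··> q11
  q10 = 0 | c.(0 + 0)\{a,c} → ··c··> q12
  q11 = c.0 | (0 + 0)\{a,c} → ··c··> q12
  q12 = 0 | (0 + 0)\{a,c} → ∅
Run σ = ⟨ba⟩ on P: start {p0}
  step 1 (b): {p2, p3}
  step 2 (a): {p8}
  P completes σ.
Run σ = ⟨ba⟩ on Q: start {q0}
  step 1 (b): {q2}
  step 2 (a): ∅  — Q cannot continue

ba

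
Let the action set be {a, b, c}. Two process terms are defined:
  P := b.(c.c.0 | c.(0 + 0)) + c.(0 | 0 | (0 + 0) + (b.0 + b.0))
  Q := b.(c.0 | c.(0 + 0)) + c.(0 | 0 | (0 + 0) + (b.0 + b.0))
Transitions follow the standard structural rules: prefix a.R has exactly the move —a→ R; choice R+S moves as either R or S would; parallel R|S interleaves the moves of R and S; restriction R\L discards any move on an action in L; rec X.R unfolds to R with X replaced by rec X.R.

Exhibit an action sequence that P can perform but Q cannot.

LTS(P): 9 reachable states
  m0 = b.(c.c.0 | c.(0 + 0)) + c.(0 | 0 | (0 + 0) + (b.0 + b.0)) has moves ··b··> m1, ··c··> m2
  m1 = c.c.0 | c.(0 + 0) has moves ··c··> m3, ··c··> m4
  m2 = 0 | 0 | (0 + 0) + (b.0 + b.0) has moves ··b··> m5
  m3 = c.0 | c.(0 + 0) has moves ··c··> m6, ··c··> m7
  m4 = c.c.0 | (0 + 0) has moves ··c··> m7
  m5 = 0 has moves deadlocked
  m6 = 0 | c.(0 + 0) has moves ··c··> m8
  m7 = c.0 | (0 + 0) has moves ··c··> m8
  m8 = 0 | (0 + 0) has moves deadlocked
LTS(Q): 7 reachable states
  n0 = b.(c.0 | c.(0 + 0)) + c.(0 | 0 | (0 + 0) + (b.0 + b.0)) has moves ··b··> n1, ··c··> n2
  n1 = c.0 | c.(0 + 0) has moves ··c··> n3, ··c··> n4
  n2 = 0 | 0 | (0 + 0) + (b.0 + b.0) has moves ··b··> n5
  n3 = 0 | c.(0 + 0) has moves ··c··> n6
  n4 = c.0 | (0 + 0) has moves ··c··> n6
  n5 = 0 has moves deadlocked
  n6 = 0 | (0 + 0) has moves deadlocked
Trace ⟨bccc⟩ through P, begin at {m0}:
  step 1 (b): {m1}
  step 2 (c): {m3, m4}
  step 3 (c): {m6, m7}
  step 4 (c): {m8}
  ✓ P
Trace ⟨bccc⟩ through Q, begin at {n0}:
  step 1 (b): {n1}
  step 2 (c): {n3, n4}
  step 3 (c): {n6}
  step 4 (c): ∅ (Q stuck)

bccc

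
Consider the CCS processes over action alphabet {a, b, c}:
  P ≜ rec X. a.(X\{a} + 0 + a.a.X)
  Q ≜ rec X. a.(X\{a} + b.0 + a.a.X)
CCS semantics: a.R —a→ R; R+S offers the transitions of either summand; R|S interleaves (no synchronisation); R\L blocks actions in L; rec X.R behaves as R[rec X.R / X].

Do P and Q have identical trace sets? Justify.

LTS(P): 3 reachable states
  m0 = rec X. a.(X\{a} + 0 + a.a.X) has moves --a--▸ m1
  m1 = (rec X. a.(X\{a} + 0 + a.a.X))\{a} + 0 + a.a.(rec X. a.(X\{a} + 0 + a.a.X)) has moves --a--▸ m2
  m2 = a.(rec X. a.(X\{a} + 0 + a.a.X)) has moves --a--▸ m0
LTS(Q): 4 reachable states
  n0 = rec X. a.(X\{a} + b.0 + a.a.X) has moves --a--▸ n1
  n1 = (rec X. a.(X\{a} + b.0 + a.a.X))\{a} + b.0 + a.a.(rec X. a.(X\{a} + b.0 + a.a.X)) has moves --a--▸ n2, --b--▸ n3
  n2 = a.(rec X. a.(X\{a} + b.0 + a.a.X)) has moves --a--▸ n0
  n3 = 0 has moves ∅
Trace ⟨ab⟩ through Q, begin at {n0}:
  after a @ step 1: {n1}
  after b @ step 2: {n3}
  Q completes σ.
Trace ⟨ab⟩ through P, begin at {m0}:
  after a @ step 1: {m1}
  after b @ step 2: no successor for P

traces(P) ≠ traces(Q) — witness ⟨ab⟩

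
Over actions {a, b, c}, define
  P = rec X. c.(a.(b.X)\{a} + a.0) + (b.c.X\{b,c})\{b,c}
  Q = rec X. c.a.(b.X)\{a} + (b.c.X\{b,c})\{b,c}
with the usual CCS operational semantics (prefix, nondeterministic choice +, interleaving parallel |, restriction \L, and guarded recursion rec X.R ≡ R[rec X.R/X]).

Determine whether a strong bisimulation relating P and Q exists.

P ≁ Q

Reachable graph of P (6 states):
  s0 = rec X. c.(a.(b.X)\{a} + a.0) + (b.c.X\{b,c})\{b,c} | ··c··> s1
  s1 = a.(b.(rec X. c.(a.(b.X)\{a} + a.0) + (b.c.X\{b,c})\{b,c}))\{a} + a.0 | ··a··> s2, ··a··> s3
  s2 = (b.(rec X. c.(a.(b.X)\{a} + a.0) + (b.c.X\{b,c})\{b,c}))\{a} | ··b··> s4
  s3 = 0 | deadlocked
  s4 = (rec X. c.(a.(b.X)\{a} + a.0) + (b.c.X\{b,c})\{b,c})\{a} | ··c··> s5
  s5 = (a.(b.(rec X. c.(a.(b.X)\{a} + a.0) + (b.c.X\{b,c})\{b,c}))\{a} + a.0)\{a} | deadlocked
Reachable graph of Q (5 states):
  t0 = rec X. c.a.(b.X)\{a} + (b.c.X\{b,c})\{b,c} | ··c··> t1
  t1 = a.(b.(rec X. c.a.(b.X)\{a} + (b.c.X\{b,c})\{b,c}))\{a} | ··a··> t2
  t2 = (b.(rec X. c.a.(b.X)\{a} + (b.c.X\{b,c})\{b,c}))\{a} | ··b··> t3
  t3 = (rec X. c.a.(b.X)\{a} + (b.c.X\{b,c})\{b,c})\{a} | ··c··> t4
  t4 = (a.(b.(rec X. c.a.(b.X)\{a} + (b.c.X\{b,c})\{b,c}))\{a})\{a} | deadlocked
Coarsest stable partition (strong bisimilarity classes):
  B0 = {s0}
  B1 = {s1}
  B2 = {s2, t2}
  B3 = {s4, t3}
  B4 = {s3, s5, t4}
  B5 = {t0}
  B6 = {t1}
s0 ∈ B0, t0 ∈ B5 → different blocks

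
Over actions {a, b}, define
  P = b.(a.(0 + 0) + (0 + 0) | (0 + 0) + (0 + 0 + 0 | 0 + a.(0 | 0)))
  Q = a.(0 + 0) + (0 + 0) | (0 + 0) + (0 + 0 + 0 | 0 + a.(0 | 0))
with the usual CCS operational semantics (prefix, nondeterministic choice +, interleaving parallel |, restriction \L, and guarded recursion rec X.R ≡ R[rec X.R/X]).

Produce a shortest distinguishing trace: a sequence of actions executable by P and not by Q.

Reachable graph of P (4 states):
  s0 = b.(a.(0 + 0) + (0 + 0) | (0 + 0) + (0 + 0 + 0 | 0 + a.(0 | 0))) | —b→ s1
  s1 = a.(0 + 0) + (0 + 0) | (0 + 0) + (0 + 0 + 0 | 0 + a.(0 | 0)) | —a→ s2, —a→ s3
  s2 = 0 + 0 | ∅
  s3 = 0 | 0 | ∅
Reachable graph of Q (3 states):
  t0 = a.(0 + 0) + (0 + 0) | (0 + 0) + (0 + 0 + 0 | 0 + a.(0 | 0)) | —a→ t1, —a→ t2
  t1 = 0 + 0 | ∅
  t2 = 0 | 0 | ∅
Run σ = ⟨b⟩ on P: start {s0}
  [1] b ⇒ {s1}
  — P admits the full trace.
Run σ = ⟨b⟩ on Q: start {t0}
  [1] b ⇒ ∅ (Q stuck)

b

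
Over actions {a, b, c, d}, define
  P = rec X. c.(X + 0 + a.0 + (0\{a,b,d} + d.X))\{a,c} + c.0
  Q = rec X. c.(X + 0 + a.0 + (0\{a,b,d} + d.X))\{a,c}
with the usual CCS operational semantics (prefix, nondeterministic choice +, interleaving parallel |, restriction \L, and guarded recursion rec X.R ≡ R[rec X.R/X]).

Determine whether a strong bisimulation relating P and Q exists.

NO

LTS(P): 4 reachable states
  s0 = rec X. c.(X + 0 + a.0 + (0\{a,b,d} + d.X))\{a,c} + c.0 | -c-> s1, -c-> s2
  s1 = ((rec X. c.(X + 0 + a.0 + (0\{a,b,d} + d.X))\{a,c} + c.0) + 0 + a.0 + (0\{a,b,d} + d.(rec X. c.(X + 0 + a.0 + (0\{a,b,d} + d.X))\{a,c} + c.0)))\{a,c} | -d-> s3
  s2 = 0 | (no moves)
  s3 = (rec X. c.(X + 0 + a.0 + (0\{a,b,d} + d.X))\{a,c} + c.0)\{a,c} | (no moves)
LTS(Q): 3 reachable states
  t0 = rec X. c.(X + 0 + a.0 + (0\{a,b,d} + d.X))\{a,c} | -c-> t1
  t1 = ((rec X. c.(X + 0 + a.0 + (0\{a,b,d} + d.X))\{a,c}) + 0 + a.0 + (0\{a,b,d} + d.(rec X. c.(X + 0 + a.0 + (0\{a,b,d} + d.X))\{a,c})))\{a,c} | -d-> t2
  t2 = (rec X. c.(X + 0 + a.0 + (0\{a,b,d} + d.X))\{a,c})\{a,c} | (no moves)
Bisimilarity quotient blocks:
  B0 = {s0}
  B1 = {s1, t1}
  B2 = {s2, s3, t2}
  B3 = {t0}
s0 ∈ B0, t0 ∈ B3 → different blocks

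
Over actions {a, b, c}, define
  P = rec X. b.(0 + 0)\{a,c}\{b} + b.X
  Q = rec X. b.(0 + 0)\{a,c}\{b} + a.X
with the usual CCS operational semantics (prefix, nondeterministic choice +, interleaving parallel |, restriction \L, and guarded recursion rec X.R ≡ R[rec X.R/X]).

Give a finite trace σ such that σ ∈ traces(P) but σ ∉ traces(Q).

bb

LTS(P): 2 reachable states
  p0 = rec X. b.(0 + 0)\{a,c}\{b} + b.X :: =b=> p0, =b=> p1
  p1 = (0 + 0)\{a,c}\{b} :: (no moves)
LTS(Q): 2 reachable states
  q0 = rec X. b.(0 + 0)\{a,c}\{b} + a.X :: =a=> q0, =b=> q1
  q1 = (0 + 0)\{a,c}\{b} :: (no moves)
Executing bb from P (initial set {p0}):
  [1] b ⇒ {p0, p1}
  [2] b ⇒ {p0, p1}
  — P admits the full trace.
Executing bb from Q (initial set {q0}):
  [1] b ⇒ {q1}
  [2] b ⇒ no successor for Q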